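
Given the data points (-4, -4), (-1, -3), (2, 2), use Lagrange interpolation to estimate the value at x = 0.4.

Lagrange interpolation formula:
P(x) = Σ yᵢ × Lᵢ(x)
where Lᵢ(x) = Π_{j≠i} (x - xⱼ)/(xᵢ - xⱼ)

L_0(0.4) = (0.4 - (-1))/(-4 - (-1)) × (0.4 - 2)/(-4 - 2) = -0.124444
L_1(0.4) = (0.4 - (-4))/(-1 - (-4)) × (0.4 - 2)/(-1 - 2) = 0.782222
L_2(0.4) = (0.4 - (-4))/(2 - (-4)) × (0.4 - (-1))/(2 - (-1)) = 0.342222

P(0.4) = (-4)×L_0(0.4) + (-3)×L_1(0.4) + 2×L_2(0.4)
P(0.4) = -1.164444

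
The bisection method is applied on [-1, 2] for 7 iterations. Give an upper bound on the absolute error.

Bisection error bound: |error| ≤ (b-a)/2^n
|error| ≤ (2 - (-1))/2^7 = 3/2^7
|error| ≤ 0.0234375000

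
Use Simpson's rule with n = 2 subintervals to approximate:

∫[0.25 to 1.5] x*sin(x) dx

f(x) = x*sin(x)
a = 0.25, b = 1.5, n = 2
h = (b - a)/n = 0.625000

Simpson's rule: (h/3)[f(x₀) + 4f(x₁) + 2f(x₂) + ... + f(xₙ)]

x_0 = 0.2500, f(x_0) = 0.061851, coefficient = 1
x_1 = 0.8750, f(x_1) = 0.671601, coefficient = 4
x_2 = 1.5000, f(x_2) = 1.496242, coefficient = 1

I ≈ (0.625000/3) × 4.244496 = 0.884270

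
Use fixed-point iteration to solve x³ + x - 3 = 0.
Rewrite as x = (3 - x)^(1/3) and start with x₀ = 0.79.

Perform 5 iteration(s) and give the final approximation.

Equation: x³ + x - 3 = 0
Fixed-point form: x = (3 - x)^(1/3)
x₀ = 0.79

x_1 = g(0.790000) = 1.302559
x_2 = g(1.302559) = 1.192884
x_3 = g(1.192884) = 1.218041
x_4 = g(1.218041) = 1.212363
x_5 = g(1.212363) = 1.213649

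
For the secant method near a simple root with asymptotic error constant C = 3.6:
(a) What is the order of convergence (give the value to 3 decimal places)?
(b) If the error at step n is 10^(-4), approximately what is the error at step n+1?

(a) Secant method has superlinear convergence with order φ = (1+√5)/2 ≈ 1.618.
    This means |e_{n+1}| ≈ C|e_n|^1.618.

(b) With |e_n| = 10^(-4) and C = 3.6:
    |e_{n+1}| ≈ 3.6 × (10^(-4))^1.618 = 3.6 × 10^(-6.47)

(a) ≈ 1.618 (golden ratio); (b) |e_{n+1}| ≈ 1.214e-06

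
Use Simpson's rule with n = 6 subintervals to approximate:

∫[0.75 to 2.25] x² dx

f(x) = x²
a = 0.75, b = 2.25, n = 6
h = (b - a)/n = 0.250000

Simpson's rule: (h/3)[f(x₀) + 4f(x₁) + 2f(x₂) + ... + f(xₙ)]

x_0 = 0.7500, f(x_0) = 0.562500, coefficient = 1
x_1 = 1.0000, f(x_1) = 1.000000, coefficient = 4
x_2 = 1.2500, f(x_2) = 1.562500, coefficient = 2
x_3 = 1.5000, f(x_3) = 2.250000, coefficient = 4
x_4 = 1.7500, f(x_4) = 3.062500, coefficient = 2
x_5 = 2.0000, f(x_5) = 4.000000, coefficient = 4
x_6 = 2.2500, f(x_6) = 5.062500, coefficient = 1

I ≈ (0.250000/3) × 43.875000 = 3.656250
Exact value: 3.656250
Error: 0.000000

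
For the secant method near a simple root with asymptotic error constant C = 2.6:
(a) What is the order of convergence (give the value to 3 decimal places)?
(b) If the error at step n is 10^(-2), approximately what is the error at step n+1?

(a) Secant method has superlinear convergence with order φ = (1+√5)/2 ≈ 1.618.
    This means |e_{n+1}| ≈ C|e_n|^1.618.

(b) With |e_n| = 10^(-2) and C = 2.6:
    |e_{n+1}| ≈ 2.6 × (10^(-2))^1.618 = 2.6 × 10^(-3.24)

(a) ≈ 1.618 (golden ratio); (b) |e_{n+1}| ≈ 1.510e-03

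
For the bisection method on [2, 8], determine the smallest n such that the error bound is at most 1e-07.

We need (b-a)/2^n ≤ 1e-07
(8 - 2)/2^n ≤ 1e-07
6/2^n ≤ 1e-07
2^n ≥ 60000000
n ≥ log₂(60000000) = 25.84
n ≥ 26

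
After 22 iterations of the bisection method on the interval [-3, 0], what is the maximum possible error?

Bisection error bound: |error| ≤ (b-a)/2^n
|error| ≤ (0 - (-3))/2^22 = 3/2^22
|error| ≤ 0.0000007153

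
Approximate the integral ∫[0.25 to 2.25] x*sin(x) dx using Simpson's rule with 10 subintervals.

f(x) = x*sin(x)
a = 0.25, b = 2.25, n = 10
h = (b - a)/n = 0.200000

Simpson's rule: (h/3)[f(x₀) + 4f(x₁) + 2f(x₂) + ... + f(xₙ)]

x_0 = 0.2500, f(x_0) = 0.061851, coefficient = 1
x_1 = 0.4500, f(x_1) = 0.195734, coefficient = 4
x_2 = 0.6500, f(x_2) = 0.393371, coefficient = 2
x_3 = 0.8500, f(x_3) = 0.638588, coefficient = 4
x_4 = 1.0500, f(x_4) = 0.910794, coefficient = 2
x_5 = 1.2500, f(x_5) = 1.186231, coefficient = 4
x_6 = 1.4500, f(x_6) = 1.439434, coefficient = 2
x_7 = 1.6500, f(x_7) = 1.644827, coefficient = 4
x_8 = 1.8500, f(x_8) = 1.778359, coefficient = 2
x_9 = 2.0500, f(x_9) = 1.819093, coefficient = 4
x_10 = 2.2500, f(x_10) = 1.750665, coefficient = 1

I ≈ (0.200000/3) × 32.794328 = 2.186289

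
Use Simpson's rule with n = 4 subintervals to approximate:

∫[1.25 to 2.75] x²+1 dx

f(x) = x²+1
a = 1.25, b = 2.75, n = 4
h = (b - a)/n = 0.375000

Simpson's rule: (h/3)[f(x₀) + 4f(x₁) + 2f(x₂) + ... + f(xₙ)]

x_0 = 1.2500, f(x_0) = 2.562500, coefficient = 1
x_1 = 1.6250, f(x_1) = 3.640625, coefficient = 4
x_2 = 2.0000, f(x_2) = 5.000000, coefficient = 2
x_3 = 2.3750, f(x_3) = 6.640625, coefficient = 4
x_4 = 2.7500, f(x_4) = 8.562500, coefficient = 1

I ≈ (0.375000/3) × 62.250000 = 7.781250
Exact value: 7.781250
Error: 0.000000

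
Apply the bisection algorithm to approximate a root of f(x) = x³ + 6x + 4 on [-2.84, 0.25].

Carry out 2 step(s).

f(x) = x³ + 6x + 4
Initial interval: [-2.84, 0.25]

Iteration 1:
  c_1 = (-2.840000 + 0.250000)/2 = -1.295000
  f(c_1) = f(-1.295000) = -5.941747
  f(a) × f(c) ≥ 0, new interval: [-1.295000, 0.250000]
Iteration 2:
  c_2 = (-1.295000 + 0.250000)/2 = -0.522500
  f(c_2) = f(-0.522500) = 0.722354
  f(a) × f(c) < 0, new interval: [-1.295000, -0.522500]

After 2 iteration(s), the approximation is c_2 = -0.522500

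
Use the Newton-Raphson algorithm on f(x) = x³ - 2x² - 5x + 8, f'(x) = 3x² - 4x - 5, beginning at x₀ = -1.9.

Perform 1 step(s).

f(x) = x³ - 2x² - 5x + 8
f'(x) = 3x² - 4x - 5
x₀ = -1.9

Newton-Raphson formula: x_{n+1} = x_n - f(x_n)/f'(x_n)

Iteration 1:
  f(-1.900000) = 3.421000
  f'(-1.900000) = 13.430000
  x_1 = -1.900000 - 3.421000/13.430000 = -2.154728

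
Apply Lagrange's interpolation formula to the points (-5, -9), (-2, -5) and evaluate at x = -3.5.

Lagrange interpolation formula:
P(x) = Σ yᵢ × Lᵢ(x)
where Lᵢ(x) = Π_{j≠i} (x - xⱼ)/(xᵢ - xⱼ)

L_0(-3.5) = (-3.5 - (-2))/(-5 - (-2)) = 0.500000
L_1(-3.5) = (-3.5 - (-5))/(-2 - (-5)) = 0.500000

P(-3.5) = (-9)×L_0(-3.5) + (-5)×L_1(-3.5)
P(-3.5) = -7.000000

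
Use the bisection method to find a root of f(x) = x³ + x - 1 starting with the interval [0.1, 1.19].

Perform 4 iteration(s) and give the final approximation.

f(x) = x³ + x - 1
Initial interval: [0.1, 1.19]

Iteration 1:
  c_1 = (0.100000 + 1.190000)/2 = 0.645000
  f(c_1) = f(0.645000) = -0.086664
  f(a) × f(c) ≥ 0, new interval: [0.645000, 1.190000]
Iteration 2:
  c_2 = (0.645000 + 1.190000)/2 = 0.917500
  f(c_2) = f(0.917500) = 0.689857
  f(a) × f(c) < 0, new interval: [0.645000, 0.917500]
Iteration 3:
  c_3 = (0.645000 + 0.917500)/2 = 0.781250
  f(c_3) = f(0.781250) = 0.258087
  f(a) × f(c) < 0, new interval: [0.645000, 0.781250]
Iteration 4:
  c_4 = (0.645000 + 0.781250)/2 = 0.713125
  f(c_4) = f(0.713125) = 0.075783
  f(a) × f(c) < 0, new interval: [0.645000, 0.713125]

After 4 iteration(s), the approximation is c_4 = 0.713125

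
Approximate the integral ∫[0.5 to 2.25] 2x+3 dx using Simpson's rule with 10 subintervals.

f(x) = 2x+3
a = 0.5, b = 2.25, n = 10
h = (b - a)/n = 0.175000

Simpson's rule: (h/3)[f(x₀) + 4f(x₁) + 2f(x₂) + ... + f(xₙ)]

x_0 = 0.5000, f(x_0) = 4.000000, coefficient = 1
x_1 = 0.6750, f(x_1) = 4.350000, coefficient = 4
x_2 = 0.8500, f(x_2) = 4.700000, coefficient = 2
x_3 = 1.0250, f(x_3) = 5.050000, coefficient = 4
x_4 = 1.2000, f(x_4) = 5.400000, coefficient = 2
x_5 = 1.3750, f(x_5) = 5.750000, coefficient = 4
x_6 = 1.5500, f(x_6) = 6.100000, coefficient = 2
x_7 = 1.7250, f(x_7) = 6.450000, coefficient = 4
x_8 = 1.9000, f(x_8) = 6.800000, coefficient = 2
x_9 = 2.0750, f(x_9) = 7.150000, coefficient = 4
x_10 = 2.2500, f(x_10) = 7.500000, coefficient = 1

I ≈ (0.175000/3) × 172.500000 = 10.062500
Exact value: 10.062500
Error: 0.000000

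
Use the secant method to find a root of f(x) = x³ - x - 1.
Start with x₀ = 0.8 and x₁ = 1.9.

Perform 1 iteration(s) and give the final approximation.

f(x) = x³ - x - 1
x₀ = 0.8, x₁ = 1.9

Secant formula: x_{n+1} = x_n - f(x_n)(x_n - x_{n-1})/(f(x_n) - f(x_{n-1}))

Iteration 1:
  f(0.800000) = -1.288000
  f(1.900000) = 3.959000
  x_2 = 1.900000 - 3.959000×(1.900000 - 0.800000)/(3.959000 - (-1.288000))
       = 1.070021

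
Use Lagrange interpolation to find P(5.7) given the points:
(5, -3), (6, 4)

Lagrange interpolation formula:
P(x) = Σ yᵢ × Lᵢ(x)
where Lᵢ(x) = Π_{j≠i} (x - xⱼ)/(xᵢ - xⱼ)

L_0(5.7) = (5.7 - 6)/(5 - 6) = 0.300000
L_1(5.7) = (5.7 - 5)/(6 - 5) = 0.700000

P(5.7) = (-3)×L_0(5.7) + 4×L_1(5.7)
P(5.7) = 1.900000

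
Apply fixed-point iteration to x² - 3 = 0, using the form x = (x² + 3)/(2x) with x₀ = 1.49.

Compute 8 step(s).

Equation: x² - 3 = 0
Fixed-point form: x = (x² + 3)/(2x)
x₀ = 1.49

x_1 = g(1.490000) = 1.751711
x_2 = g(1.751711) = 1.732161
x_3 = g(1.732161) = 1.732051
x_4 = g(1.732051) = 1.732051
x_5 = g(1.732051) = 1.732051
x_6 = g(1.732051) = 1.732051
x_7 = g(1.732051) = 1.732051
x_8 = g(1.732051) = 1.732051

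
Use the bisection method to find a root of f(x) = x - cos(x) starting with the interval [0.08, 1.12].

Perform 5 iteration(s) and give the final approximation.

f(x) = x - cos(x)
Initial interval: [0.08, 1.12]

Iteration 1:
  c_1 = (0.080000 + 1.120000)/2 = 0.600000
  f(c_1) = f(0.600000) = -0.225336
  f(a) × f(c) ≥ 0, new interval: [0.600000, 1.120000]
Iteration 2:
  c_2 = (0.600000 + 1.120000)/2 = 0.860000
  f(c_2) = f(0.860000) = 0.207563
  f(a) × f(c) < 0, new interval: [0.600000, 0.860000]
Iteration 3:
  c_3 = (0.600000 + 0.860000)/2 = 0.730000
  f(c_3) = f(0.730000) = -0.015174
  f(a) × f(c) ≥ 0, new interval: [0.730000, 0.860000]
Iteration 4:
  c_4 = (0.730000 + 0.860000)/2 = 0.795000
  f(c_4) = f(0.795000) = 0.094715
  f(a) × f(c) < 0, new interval: [0.730000, 0.795000]
Iteration 5:
  c_5 = (0.730000 + 0.795000)/2 = 0.762500
  f(c_5) = f(0.762500) = 0.039389
  f(a) × f(c) < 0, new interval: [0.730000, 0.762500]

After 5 iteration(s), the approximation is c_5 = 0.762500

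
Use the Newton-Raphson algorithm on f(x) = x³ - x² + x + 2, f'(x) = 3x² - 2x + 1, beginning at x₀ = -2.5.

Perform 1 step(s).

f(x) = x³ - x² + x + 2
f'(x) = 3x² - 2x + 1
x₀ = -2.5

Newton-Raphson formula: x_{n+1} = x_n - f(x_n)/f'(x_n)

Iteration 1:
  f(-2.500000) = -22.375000
  f'(-2.500000) = 24.750000
  x_1 = -2.500000 - (-22.375000)/24.750000 = -1.595960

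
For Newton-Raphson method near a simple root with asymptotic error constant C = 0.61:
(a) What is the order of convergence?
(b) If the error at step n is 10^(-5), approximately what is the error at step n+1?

(a) Newton-Raphson has quadratic (order 2) convergence near simple roots.
    This means |e_{n+1}| ≈ C|e_n|².

(b) With |e_n| = 10^(-5) and C = 0.61:
    |e_{n+1}| ≈ 0.61 × (10^(-5))² = 0.61 × 10^(-10)

(a) 2 (quadratic); (b) |e_{n+1}| ≈ 6.100e-11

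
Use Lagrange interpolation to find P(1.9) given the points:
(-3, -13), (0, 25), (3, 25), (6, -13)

Lagrange interpolation formula:
P(x) = Σ yᵢ × Lᵢ(x)
where Lᵢ(x) = Π_{j≠i} (x - xⱼ)/(xᵢ - xⱼ)

L_0(1.9) = (1.9 - 0)/(-3 - 0) × (1.9 - 3)/(-3 - 3) × (1.9 - 6)/(-3 - 6) = -0.052895
L_1(1.9) = (1.9 - (-3))/(0 - (-3)) × (1.9 - 3)/(0 - 3) × (1.9 - 6)/(0 - 6) = 0.409241
L_2(1.9) = (1.9 - (-3))/(3 - (-3)) × (1.9 - 0)/(3 - 0) × (1.9 - 6)/(3 - 6) = 0.706870
L_3(1.9) = (1.9 - (-3))/(6 - (-3)) × (1.9 - 0)/(6 - 0) × (1.9 - 3)/(6 - 3) = -0.063216

P(1.9) = (-13)×L_0(1.9) + 25×L_1(1.9) + 25×L_2(1.9) + (-13)×L_3(1.9)
P(1.9) = 29.412222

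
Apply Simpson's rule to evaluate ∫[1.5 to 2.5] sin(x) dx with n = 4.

f(x) = sin(x)
a = 1.5, b = 2.5, n = 4
h = (b - a)/n = 0.250000

Simpson's rule: (h/3)[f(x₀) + 4f(x₁) + 2f(x₂) + ... + f(xₙ)]

x_0 = 1.5000, f(x_0) = 0.997495, coefficient = 1
x_1 = 1.7500, f(x_1) = 0.983986, coefficient = 4
x_2 = 2.0000, f(x_2) = 0.909297, coefficient = 2
x_3 = 2.2500, f(x_3) = 0.778073, coefficient = 4
x_4 = 2.5000, f(x_4) = 0.598472, coefficient = 1

I ≈ (0.250000/3) × 10.462799 = 0.871900
Exact value: 0.871881
Error: 0.000019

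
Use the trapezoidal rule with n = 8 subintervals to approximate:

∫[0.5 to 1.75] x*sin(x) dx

f(x) = x*sin(x)
a = 0.5, b = 1.75, n = 8
h = (b - a)/n = 0.156250

Trapezoidal rule: (h/2)[f(x₀) + 2f(x₁) + 2f(x₂) + ... + f(xₙ)]

x_0 = 0.5000, f(x_0) = 0.239713, coefficient = 1
x_1 = 0.6562, f(x_1) = 0.400411, coefficient = 2
x_2 = 0.8125, f(x_2) = 0.589882, coefficient = 2
x_3 = 0.9688, f(x_3) = 0.798423, coefficient = 2
x_4 = 1.1250, f(x_4) = 1.015051, coefficient = 2
x_5 = 1.2812, f(x_5) = 1.227916, coefficient = 2
x_6 = 1.4375, f(x_6) = 1.424748, coefficient = 2
x_7 = 1.5938, f(x_7) = 1.593330, coefficient = 2
x_8 = 1.7500, f(x_8) = 1.721975, coefficient = 1

I ≈ (0.156250/2) × 16.061211 = 1.254782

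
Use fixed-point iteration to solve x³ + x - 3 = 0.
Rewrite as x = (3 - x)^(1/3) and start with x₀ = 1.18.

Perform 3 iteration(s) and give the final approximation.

Equation: x³ + x - 3 = 0
Fixed-point form: x = (3 - x)^(1/3)
x₀ = 1.18

x_1 = g(1.180000) = 1.220929
x_2 = g(1.220929) = 1.211707
x_3 = g(1.211707) = 1.213797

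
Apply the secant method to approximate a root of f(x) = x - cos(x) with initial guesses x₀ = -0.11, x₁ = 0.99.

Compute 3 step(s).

f(x) = x - cos(x)
x₀ = -0.11, x₁ = 0.99

Secant formula: x_{n+1} = x_n - f(x_n)(x_n - x_{n-1})/(f(x_n) - f(x_{n-1}))

Iteration 1:
  f(-0.110000) = -1.103956
  f(0.990000) = 0.441310
  x_2 = 0.990000 - 0.441310×(0.990000 - (-0.110000))/(0.441310 - (-1.103956))
       = 0.675853
Iteration 2:
  f(0.990000) = 0.441310
  f(0.675853) = -0.104321
  x_3 = 0.675853 - (-0.104321)×(0.675853 - 0.990000)/(-0.104321 - 0.441310)
       = 0.735916
Iteration 3:
  f(0.675853) = -0.104321
  f(0.735916) = -0.005301
  x_4 = 0.735916 - (-0.005301)×(0.735916 - 0.675853)/(-0.005301 - (-0.104321))
       = 0.739131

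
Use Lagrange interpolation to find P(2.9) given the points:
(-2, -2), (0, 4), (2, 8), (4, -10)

Lagrange interpolation formula:
P(x) = Σ yᵢ × Lᵢ(x)
where Lᵢ(x) = Π_{j≠i} (x - xⱼ)/(xᵢ - xⱼ)

L_0(2.9) = (2.9 - 0)/(-2 - 0) × (2.9 - 2)/(-2 - 2) × (2.9 - 4)/(-2 - 4) = 0.059813
L_1(2.9) = (2.9 - (-2))/(0 - (-2)) × (2.9 - 2)/(0 - 2) × (2.9 - 4)/(0 - 4) = -0.303188
L_2(2.9) = (2.9 - (-2))/(2 - (-2)) × (2.9 - 0)/(2 - 0) × (2.9 - 4)/(2 - 4) = 0.976938
L_3(2.9) = (2.9 - (-2))/(4 - (-2)) × (2.9 - 0)/(4 - 0) × (2.9 - 2)/(4 - 2) = 0.266437

P(2.9) = (-2)×L_0(2.9) + 4×L_1(2.9) + 8×L_2(2.9) + (-10)×L_3(2.9)
P(2.9) = 3.818750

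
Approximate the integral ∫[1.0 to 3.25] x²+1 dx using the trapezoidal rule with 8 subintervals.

f(x) = x²+1
a = 1.0, b = 3.25, n = 8
h = (b - a)/n = 0.281250

Trapezoidal rule: (h/2)[f(x₀) + 2f(x₁) + 2f(x₂) + ... + f(xₙ)]

x_0 = 1.0000, f(x_0) = 2.000000, coefficient = 1
x_1 = 1.2812, f(x_1) = 2.641602, coefficient = 2
x_2 = 1.5625, f(x_2) = 3.441406, coefficient = 2
x_3 = 1.8438, f(x_3) = 4.399414, coefficient = 2
x_4 = 2.1250, f(x_4) = 5.515625, coefficient = 2
x_5 = 2.4062, f(x_5) = 6.790039, coefficient = 2
x_6 = 2.6875, f(x_6) = 8.222656, coefficient = 2
x_7 = 2.9688, f(x_7) = 9.813477, coefficient = 2
x_8 = 3.2500, f(x_8) = 11.562500, coefficient = 1

I ≈ (0.281250/2) × 95.210938 = 13.389038
Exact value: 13.359375
Error: 0.029663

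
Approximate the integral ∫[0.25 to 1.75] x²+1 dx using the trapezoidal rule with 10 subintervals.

f(x) = x²+1
a = 0.25, b = 1.75, n = 10
h = (b - a)/n = 0.150000

Trapezoidal rule: (h/2)[f(x₀) + 2f(x₁) + 2f(x₂) + ... + f(xₙ)]

x_0 = 0.2500, f(x_0) = 1.062500, coefficient = 1
x_1 = 0.4000, f(x_1) = 1.160000, coefficient = 2
x_2 = 0.5500, f(x_2) = 1.302500, coefficient = 2
x_3 = 0.7000, f(x_3) = 1.490000, coefficient = 2
x_4 = 0.8500, f(x_4) = 1.722500, coefficient = 2
x_5 = 1.0000, f(x_5) = 2.000000, coefficient = 2
x_6 = 1.1500, f(x_6) = 2.322500, coefficient = 2
x_7 = 1.3000, f(x_7) = 2.690000, coefficient = 2
x_8 = 1.4500, f(x_8) = 3.102500, coefficient = 2
x_9 = 1.6000, f(x_9) = 3.560000, coefficient = 2
x_10 = 1.7500, f(x_10) = 4.062500, coefficient = 1

I ≈ (0.150000/2) × 43.825000 = 3.286875
Exact value: 3.281250
Error: 0.005625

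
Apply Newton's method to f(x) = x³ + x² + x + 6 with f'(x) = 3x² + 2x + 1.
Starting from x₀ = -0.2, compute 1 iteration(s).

f(x) = x³ + x² + x + 6
f'(x) = 3x² + 2x + 1
x₀ = -0.2

Newton-Raphson formula: x_{n+1} = x_n - f(x_n)/f'(x_n)

Iteration 1:
  f(-0.200000) = 5.832000
  f'(-0.200000) = 0.720000
  x_1 = -0.200000 - 5.832000/0.720000 = -8.300000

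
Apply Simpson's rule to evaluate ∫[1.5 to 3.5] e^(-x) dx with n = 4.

f(x) = e^(-x)
a = 1.5, b = 3.5, n = 4
h = (b - a)/n = 0.500000

Simpson's rule: (h/3)[f(x₀) + 4f(x₁) + 2f(x₂) + ... + f(xₙ)]

x_0 = 1.5000, f(x_0) = 0.223130, coefficient = 1
x_1 = 2.0000, f(x_1) = 0.135335, coefficient = 4
x_2 = 2.5000, f(x_2) = 0.082085, coefficient = 2
x_3 = 3.0000, f(x_3) = 0.049787, coefficient = 4
x_4 = 3.5000, f(x_4) = 0.030197, coefficient = 1

I ≈ (0.500000/3) × 1.157987 = 0.192998
Exact value: 0.192933
Error: 0.000065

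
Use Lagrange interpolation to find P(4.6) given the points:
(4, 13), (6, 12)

Lagrange interpolation formula:
P(x) = Σ yᵢ × Lᵢ(x)
where Lᵢ(x) = Π_{j≠i} (x - xⱼ)/(xᵢ - xⱼ)

L_0(4.6) = (4.6 - 6)/(4 - 6) = 0.700000
L_1(4.6) = (4.6 - 4)/(6 - 4) = 0.300000

P(4.6) = 13×L_0(4.6) + 12×L_1(4.6)
P(4.6) = 12.700000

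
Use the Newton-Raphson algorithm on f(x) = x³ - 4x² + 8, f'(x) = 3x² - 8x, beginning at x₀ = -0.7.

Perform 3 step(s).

f(x) = x³ - 4x² + 8
f'(x) = 3x² - 8x
x₀ = -0.7

Newton-Raphson formula: x_{n+1} = x_n - f(x_n)/f'(x_n)

Iteration 1:
  f(-0.700000) = 5.697000
  f'(-0.700000) = 7.070000
  x_1 = -0.700000 - 5.697000/7.070000 = -1.505799
Iteration 2:
  f(-1.505799) = -4.484020
  f'(-1.505799) = 18.848686
  x_2 = -1.505799 - (-4.484020)/18.848686 = -1.267904
Iteration 3:
  f(-1.267904) = -0.468573
  f'(-1.267904) = 14.965966
  x_3 = -1.267904 - (-0.468573)/14.965966 = -1.236594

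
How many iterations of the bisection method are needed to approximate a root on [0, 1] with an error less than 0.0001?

We need (b-a)/2^n ≤ 0.0001
(1 - 0)/2^n ≤ 0.0001
1/2^n ≤ 0.0001
2^n ≥ 10000
n ≥ log₂(10000) = 13.29
n ≥ 14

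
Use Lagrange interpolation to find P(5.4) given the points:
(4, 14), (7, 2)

Lagrange interpolation formula:
P(x) = Σ yᵢ × Lᵢ(x)
where Lᵢ(x) = Π_{j≠i} (x - xⱼ)/(xᵢ - xⱼ)

L_0(5.4) = (5.4 - 7)/(4 - 7) = 0.533333
L_1(5.4) = (5.4 - 4)/(7 - 4) = 0.466667

P(5.4) = 14×L_0(5.4) + 2×L_1(5.4)
P(5.4) = 8.400000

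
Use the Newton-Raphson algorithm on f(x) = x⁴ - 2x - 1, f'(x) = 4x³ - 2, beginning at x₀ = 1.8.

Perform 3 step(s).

f(x) = x⁴ - 2x - 1
f'(x) = 4x³ - 2
x₀ = 1.8

Newton-Raphson formula: x_{n+1} = x_n - f(x_n)/f'(x_n)

Iteration 1:
  f(1.800000) = 5.897600
  f'(1.800000) = 21.328000
  x_1 = 1.800000 - 5.897600/21.328000 = 1.523481
Iteration 2:
  f(1.523481) = 1.340051
  f'(1.523481) = 12.143960
  x_2 = 1.523481 - 1.340051/12.143960 = 1.413134
Iteration 3:
  f(1.413134) = 0.161530
  f'(1.413134) = 9.287812
  x_3 = 1.413134 - 0.161530/9.287812 = 1.395742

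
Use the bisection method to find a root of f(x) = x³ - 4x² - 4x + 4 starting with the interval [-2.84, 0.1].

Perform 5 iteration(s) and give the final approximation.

f(x) = x³ - 4x² - 4x + 4
Initial interval: [-2.84, 0.1]

Iteration 1:
  c_1 = (-2.840000 + 0.100000)/2 = -1.370000
  f(c_1) = f(-1.370000) = -0.598953
  f(a) × f(c) ≥ 0, new interval: [-1.370000, 0.100000]
Iteration 2:
  c_2 = (-1.370000 + 0.100000)/2 = -0.635000
  f(c_2) = f(-0.635000) = 4.671052
  f(a) × f(c) < 0, new interval: [-1.370000, -0.635000]
Iteration 3:
  c_3 = (-1.370000 + (-0.635000))/2 = -1.002500
  f(c_3) = f(-1.002500) = 2.982456
  f(a) × f(c) < 0, new interval: [-1.370000, -1.002500]
Iteration 4:
  c_4 = (-1.370000 + (-1.002500))/2 = -1.186250
  f(c_4) = f(-1.186250) = 1.446966
  f(a) × f(c) < 0, new interval: [-1.370000, -1.186250]
Iteration 5:
  c_5 = (-1.370000 + (-1.186250))/2 = -1.278125
  f(c_5) = f(-1.278125) = 0.490136
  f(a) × f(c) < 0, new interval: [-1.370000, -1.278125]

After 5 iteration(s), the approximation is c_5 = -1.278125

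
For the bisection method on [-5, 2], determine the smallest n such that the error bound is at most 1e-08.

We need (b-a)/2^n ≤ 1e-08
(2 - (-5))/2^n ≤ 1e-08
7/2^n ≤ 1e-08
2^n ≥ 700000000
n ≥ log₂(700000000) = 29.38
n ≥ 30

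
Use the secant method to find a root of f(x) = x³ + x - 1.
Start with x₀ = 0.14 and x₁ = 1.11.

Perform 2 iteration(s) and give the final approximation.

f(x) = x³ + x - 1
x₀ = 0.14, x₁ = 1.11

Secant formula: x_{n+1} = x_n - f(x_n)(x_n - x_{n-1})/(f(x_n) - f(x_{n-1}))

Iteration 1:
  f(0.140000) = -0.857256
  f(1.110000) = 1.477631
  x_2 = 1.110000 - 1.477631×(1.110000 - 0.140000)/(1.477631 - (-0.857256))
       = 0.496136
Iteration 2:
  f(1.110000) = 1.477631
  f(0.496136) = -0.381739
  x_3 = 0.496136 - (-0.381739)×(0.496136 - 1.110000)/(-0.381739 - 1.477631)
       = 0.622166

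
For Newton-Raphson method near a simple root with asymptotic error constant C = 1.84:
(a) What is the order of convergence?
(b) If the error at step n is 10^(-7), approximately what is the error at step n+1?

(a) Newton-Raphson has quadratic (order 2) convergence near simple roots.
    This means |e_{n+1}| ≈ C|e_n|².

(b) With |e_n| = 10^(-7) and C = 1.84:
    |e_{n+1}| ≈ 1.84 × (10^(-7))² = 1.84 × 10^(-14)

(a) 2 (quadratic); (b) |e_{n+1}| ≈ 1.840e-14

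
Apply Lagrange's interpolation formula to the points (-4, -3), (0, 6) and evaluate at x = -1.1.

Lagrange interpolation formula:
P(x) = Σ yᵢ × Lᵢ(x)
where Lᵢ(x) = Π_{j≠i} (x - xⱼ)/(xᵢ - xⱼ)

L_0(-1.1) = (-1.1 - 0)/(-4 - 0) = 0.275000
L_1(-1.1) = (-1.1 - (-4))/(0 - (-4)) = 0.725000

P(-1.1) = (-3)×L_0(-1.1) + 6×L_1(-1.1)
P(-1.1) = 3.525000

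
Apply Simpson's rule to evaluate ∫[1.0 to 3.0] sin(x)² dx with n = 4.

f(x) = sin(x)²
a = 1.0, b = 3.0, n = 4
h = (b - a)/n = 0.500000

Simpson's rule: (h/3)[f(x₀) + 4f(x₁) + 2f(x₂) + ... + f(xₙ)]

x_0 = 1.0000, f(x_0) = 0.708073, coefficient = 1
x_1 = 1.5000, f(x_1) = 0.994996, coefficient = 4
x_2 = 2.0000, f(x_2) = 0.826822, coefficient = 2
x_3 = 2.5000, f(x_3) = 0.358169, coefficient = 4
x_4 = 3.0000, f(x_4) = 0.019915, coefficient = 1

I ≈ (0.500000/3) × 7.794293 = 1.299049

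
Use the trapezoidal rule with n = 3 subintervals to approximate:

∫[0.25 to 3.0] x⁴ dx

f(x) = x⁴
a = 0.25, b = 3.0, n = 3
h = (b - a)/n = 0.916667

Trapezoidal rule: (h/2)[f(x₀) + 2f(x₁) + 2f(x₂) + ... + f(xₙ)]

x_0 = 0.2500, f(x_0) = 0.003906, coefficient = 1
x_1 = 1.1667, f(x_1) = 1.852623, coefficient = 2
x_2 = 2.0833, f(x_2) = 18.838011, coefficient = 2
x_3 = 3.0000, f(x_3) = 81.000000, coefficient = 1

I ≈ (0.916667/2) × 122.385176 = 56.093205
Exact value: 48.599805
Error: 7.493401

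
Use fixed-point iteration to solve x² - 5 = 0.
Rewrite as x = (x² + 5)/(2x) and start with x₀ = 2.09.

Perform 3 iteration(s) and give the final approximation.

Equation: x² - 5 = 0
Fixed-point form: x = (x² + 5)/(2x)
x₀ = 2.09

x_1 = g(2.090000) = 2.241172
x_2 = g(2.241172) = 2.236074
x_3 = g(2.236074) = 2.236068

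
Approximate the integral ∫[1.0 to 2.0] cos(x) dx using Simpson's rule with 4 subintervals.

f(x) = cos(x)
a = 1.0, b = 2.0, n = 4
h = (b - a)/n = 0.250000

Simpson's rule: (h/3)[f(x₀) + 4f(x₁) + 2f(x₂) + ... + f(xₙ)]

x_0 = 1.0000, f(x_0) = 0.540302, coefficient = 1
x_1 = 1.2500, f(x_1) = 0.315322, coefficient = 4
x_2 = 1.5000, f(x_2) = 0.070737, coefficient = 2
x_3 = 1.7500, f(x_3) = -0.178246, coefficient = 4
x_4 = 2.0000, f(x_4) = -0.416147, coefficient = 1

I ≈ (0.250000/3) × 0.813935 = 0.067828
Exact value: 0.067826
Error: 0.000001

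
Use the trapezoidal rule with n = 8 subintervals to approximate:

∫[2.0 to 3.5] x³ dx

f(x) = x³
a = 2.0, b = 3.5, n = 8
h = (b - a)/n = 0.187500

Trapezoidal rule: (h/2)[f(x₀) + 2f(x₁) + 2f(x₂) + ... + f(xₙ)]

x_0 = 2.0000, f(x_0) = 8.000000, coefficient = 1
x_1 = 2.1875, f(x_1) = 10.467529, coefficient = 2
x_2 = 2.3750, f(x_2) = 13.396484, coefficient = 2
x_3 = 2.5625, f(x_3) = 16.826416, coefficient = 2
x_4 = 2.7500, f(x_4) = 20.796875, coefficient = 2
x_5 = 2.9375, f(x_5) = 25.347412, coefficient = 2
x_6 = 3.1250, f(x_6) = 30.517578, coefficient = 2
x_7 = 3.3125, f(x_7) = 36.346924, coefficient = 2
x_8 = 3.5000, f(x_8) = 42.875000, coefficient = 1

I ≈ (0.187500/2) × 358.273438 = 33.588135
Exact value: 33.515625
Error: 0.072510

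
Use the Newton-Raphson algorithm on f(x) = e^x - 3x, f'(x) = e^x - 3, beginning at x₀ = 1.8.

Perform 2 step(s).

f(x) = e^x - 3x
f'(x) = e^x - 3
x₀ = 1.8

Newton-Raphson formula: x_{n+1} = x_n - f(x_n)/f'(x_n)

Iteration 1:
  f(1.800000) = 0.649647
  f'(1.800000) = 3.049647
  x_1 = 1.800000 - 0.649647/3.049647 = 1.586976
Iteration 2:
  f(1.586976) = 0.128015
  f'(1.586976) = 1.888943
  x_2 = 1.586976 - 0.128015/1.888943 = 1.519206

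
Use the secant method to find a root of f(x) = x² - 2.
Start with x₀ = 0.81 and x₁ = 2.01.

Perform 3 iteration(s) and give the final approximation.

f(x) = x² - 2
x₀ = 0.81, x₁ = 2.01

Secant formula: x_{n+1} = x_n - f(x_n)(x_n - x_{n-1})/(f(x_n) - f(x_{n-1}))

Iteration 1:
  f(0.810000) = -1.343900
  f(2.010000) = 2.040100
  x_2 = 2.010000 - 2.040100×(2.010000 - 0.810000)/(2.040100 - (-1.343900))
       = 1.286560
Iteration 2:
  f(2.010000) = 2.040100
  f(1.286560) = -0.344763
  x_3 = 1.286560 - (-0.344763)×(1.286560 - 2.010000)/(-0.344763 - 2.040100)
       = 1.391143
Iteration 3:
  f(1.286560) = -0.344763
  f(1.391143) = -0.064722
  x_4 = 1.391143 - (-0.064722)×(1.391143 - 1.286560)/(-0.064722 - (-0.344763))
       = 1.415313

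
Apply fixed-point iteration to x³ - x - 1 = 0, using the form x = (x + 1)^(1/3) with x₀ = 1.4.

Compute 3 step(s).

Equation: x³ - x - 1 = 0
Fixed-point form: x = (x + 1)^(1/3)
x₀ = 1.4

x_1 = g(1.400000) = 1.338866
x_2 = g(1.338866) = 1.327400
x_3 = g(1.327400) = 1.325227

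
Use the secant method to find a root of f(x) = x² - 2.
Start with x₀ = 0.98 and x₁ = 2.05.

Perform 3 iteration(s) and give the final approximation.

f(x) = x² - 2
x₀ = 0.98, x₁ = 2.05

Secant formula: x_{n+1} = x_n - f(x_n)(x_n - x_{n-1})/(f(x_n) - f(x_{n-1}))

Iteration 1:
  f(0.980000) = -1.039600
  f(2.050000) = 2.202500
  x_2 = 2.050000 - 2.202500×(2.050000 - 0.980000)/(2.202500 - (-1.039600))
       = 1.323102
Iteration 2:
  f(2.050000) = 2.202500
  f(1.323102) = -0.249400
  x_3 = 1.323102 - (-0.249400)×(1.323102 - 2.050000)/(-0.249400 - 2.202500)
       = 1.397040
Iteration 3:
  f(1.323102) = -0.249400
  f(1.397040) = -0.048279
  x_4 = 1.397040 - (-0.048279)×(1.397040 - 1.323102)/(-0.048279 - (-0.249400))
       = 1.414789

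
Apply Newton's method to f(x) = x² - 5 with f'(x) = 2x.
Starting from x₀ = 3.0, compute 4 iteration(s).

f(x) = x² - 5
f'(x) = 2x
x₀ = 3.0

Newton-Raphson formula: x_{n+1} = x_n - f(x_n)/f'(x_n)

Iteration 1:
  f(3.000000) = 4.000000
  f'(3.000000) = 6.000000
  x_1 = 3.000000 - 4.000000/6.000000 = 2.333333
Iteration 2:
  f(2.333333) = 0.444444
  f'(2.333333) = 4.666667
  x_2 = 2.333333 - 0.444444/4.666667 = 2.238095
Iteration 3:
  f(2.238095) = 0.009070
  f'(2.238095) = 4.476190
  x_3 = 2.238095 - 0.009070/4.476190 = 2.236069
Iteration 4:
  f(2.236069) = 0.000004
  f'(2.236069) = 4.472138
  x_4 = 2.236069 - 0.000004/4.472138 = 2.236068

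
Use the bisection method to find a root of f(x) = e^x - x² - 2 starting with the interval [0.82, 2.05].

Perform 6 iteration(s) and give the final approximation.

f(x) = e^x - x² - 2
Initial interval: [0.82, 2.05]

Iteration 1:
  c_1 = (0.820000 + 2.050000)/2 = 1.435000
  f(c_1) = f(1.435000) = 0.140420
  f(a) × f(c) < 0, new interval: [0.820000, 1.435000]
Iteration 2:
  c_2 = (0.820000 + 1.435000)/2 = 1.127500
  f(c_2) = f(1.127500) = -0.183329
  f(a) × f(c) ≥ 0, new interval: [1.127500, 1.435000]
Iteration 3:
  c_3 = (1.127500 + 1.435000)/2 = 1.281250
  f(c_3) = f(1.281250) = -0.040463
  f(a) × f(c) ≥ 0, new interval: [1.281250, 1.435000]
Iteration 4:
  c_4 = (1.281250 + 1.435000)/2 = 1.358125
  f(c_4) = f(1.358125) = 0.044391
  f(a) × f(c) < 0, new interval: [1.281250, 1.358125]
Iteration 5:
  c_5 = (1.281250 + 1.358125)/2 = 1.319687
  f(c_5) = f(1.319687) = 0.000677
  f(a) × f(c) < 0, new interval: [1.281250, 1.319687]
Iteration 6:
  c_6 = (1.281250 + 1.319687)/2 = 1.300469
  f(c_6) = f(1.300469) = -0.020202
  f(a) × f(c) ≥ 0, new interval: [1.300469, 1.319687]

After 6 iteration(s), the approximation is c_6 = 1.300469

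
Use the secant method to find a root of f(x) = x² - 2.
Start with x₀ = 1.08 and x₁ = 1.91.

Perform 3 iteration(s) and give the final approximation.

f(x) = x² - 2
x₀ = 1.08, x₁ = 1.91

Secant formula: x_{n+1} = x_n - f(x_n)(x_n - x_{n-1})/(f(x_n) - f(x_{n-1}))

Iteration 1:
  f(1.080000) = -0.833600
  f(1.910000) = 1.648100
  x_2 = 1.910000 - 1.648100×(1.910000 - 1.080000)/(1.648100 - (-0.833600))
       = 1.358796
Iteration 2:
  f(1.910000) = 1.648100
  f(1.358796) = -0.153673
  x_3 = 1.358796 - (-0.153673)×(1.358796 - 1.910000)/(-0.153673 - 1.648100)
       = 1.405808
Iteration 3:
  f(1.358796) = -0.153673
  f(1.405808) = -0.023703
  x_4 = 1.405808 - (-0.023703)×(1.405808 - 1.358796)/(-0.023703 - (-0.153673))
       = 1.414382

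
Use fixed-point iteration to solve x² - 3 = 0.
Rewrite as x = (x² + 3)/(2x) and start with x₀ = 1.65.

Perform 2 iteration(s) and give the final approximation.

Equation: x² - 3 = 0
Fixed-point form: x = (x² + 3)/(2x)
x₀ = 1.65

x_1 = g(1.650000) = 1.734091
x_2 = g(1.734091) = 1.732052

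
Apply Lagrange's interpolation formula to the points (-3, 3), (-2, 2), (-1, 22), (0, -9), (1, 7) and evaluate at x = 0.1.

Lagrange interpolation formula:
P(x) = Σ yᵢ × Lᵢ(x)
where Lᵢ(x) = Π_{j≠i} (x - xⱼ)/(xᵢ - xⱼ)

L_0(0.1) = (0.1 - (-2))/(-3 - (-2)) × (0.1 - (-1))/(-3 - (-1)) × (0.1 - 0)/(-3 - 0) × (0.1 - 1)/(-3 - 1) = -0.008663
L_1(0.1) = (0.1 - (-3))/(-2 - (-3)) × (0.1 - (-1))/(-2 - (-1)) × (0.1 - 0)/(-2 - 0) × (0.1 - 1)/(-2 - 1) = 0.051150
L_2(0.1) = (0.1 - (-3))/(-1 - (-3)) × (0.1 - (-2))/(-1 - (-2)) × (0.1 - 0)/(-1 - 0) × (0.1 - 1)/(-1 - 1) = -0.146475
L_3(0.1) = (0.1 - (-3))/(0 - (-3)) × (0.1 - (-2))/(0 - (-2)) × (0.1 - (-1))/(0 - (-1)) × (0.1 - 1)/(0 - 1) = 1.074150
L_4(0.1) = (0.1 - (-3))/(1 - (-3)) × (0.1 - (-2))/(1 - (-2)) × (0.1 - (-1))/(1 - (-1)) × (0.1 - 0)/(1 - 0) = 0.029838

P(0.1) = 3×L_0(0.1) + 2×L_1(0.1) + 22×L_2(0.1) + (-9)×L_3(0.1) + 7×L_4(0.1)
P(0.1) = -12.604625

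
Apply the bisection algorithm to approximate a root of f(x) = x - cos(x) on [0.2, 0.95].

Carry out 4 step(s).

f(x) = x - cos(x)
Initial interval: [0.2, 0.95]

Iteration 1:
  c_1 = (0.200000 + 0.950000)/2 = 0.575000
  f(c_1) = f(0.575000) = -0.264192
  f(a) × f(c) ≥ 0, new interval: [0.575000, 0.950000]
Iteration 2:
  c_2 = (0.575000 + 0.950000)/2 = 0.762500
  f(c_2) = f(0.762500) = 0.039389
  f(a) × f(c) < 0, new interval: [0.575000, 0.762500]
Iteration 3:
  c_3 = (0.575000 + 0.762500)/2 = 0.668750
  f(c_3) = f(0.668750) = -0.115847
  f(a) × f(c) ≥ 0, new interval: [0.668750, 0.762500]
Iteration 4:
  c_4 = (0.668750 + 0.762500)/2 = 0.715625
  f(c_4) = f(0.715625) = -0.039058
  f(a) × f(c) ≥ 0, new interval: [0.715625, 0.762500]

After 4 iteration(s), the approximation is c_4 = 0.715625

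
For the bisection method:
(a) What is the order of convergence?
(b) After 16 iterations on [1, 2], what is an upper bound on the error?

(a) Bisection has linear (order 1) convergence; the error is halved each step.

(b) Error bound = (b-a)/2^n = (2 - 1)/2^{16}
    = 1/2^{16}

(a) 1 (linear); (b) error ≤ 1.53e-05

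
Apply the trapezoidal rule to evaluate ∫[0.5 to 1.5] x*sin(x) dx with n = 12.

f(x) = x*sin(x)
a = 0.5, b = 1.5, n = 12
h = (b - a)/n = 0.083333

Trapezoidal rule: (h/2)[f(x₀) + 2f(x₁) + 2f(x₂) + ... + f(xₙ)]

x_0 = 0.5000, f(x_0) = 0.239713, coefficient = 1
x_1 = 0.5833, f(x_1) = 0.321305, coefficient = 2
x_2 = 0.6667, f(x_2) = 0.412247, coefficient = 2
x_3 = 0.7500, f(x_3) = 0.511229, coefficient = 2
x_4 = 0.8333, f(x_4) = 0.616814, coefficient = 2
x_5 = 0.9167, f(x_5) = 0.727446, coefficient = 2
x_6 = 1.0000, f(x_6) = 0.841471, coefficient = 2
x_7 = 1.0833, f(x_7) = 0.957151, coefficient = 2
x_8 = 1.1667, f(x_8) = 1.072686, coefficient = 2
x_9 = 1.2500, f(x_9) = 1.186231, coefficient = 2
x_10 = 1.3333, f(x_10) = 1.295917, coefficient = 2
x_11 = 1.4167, f(x_11) = 1.399873, coefficient = 2
x_12 = 1.5000, f(x_12) = 1.496242, coefficient = 1

I ≈ (0.083333/2) × 20.420695 = 0.850862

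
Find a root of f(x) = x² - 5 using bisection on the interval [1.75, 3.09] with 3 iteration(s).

f(x) = x² - 5
Initial interval: [1.75, 3.09]

Iteration 1:
  c_1 = (1.750000 + 3.090000)/2 = 2.420000
  f(c_1) = f(2.420000) = 0.856400
  f(a) × f(c) < 0, new interval: [1.750000, 2.420000]
Iteration 2:
  c_2 = (1.750000 + 2.420000)/2 = 2.085000
  f(c_2) = f(2.085000) = -0.652775
  f(a) × f(c) ≥ 0, new interval: [2.085000, 2.420000]
Iteration 3:
  c_3 = (2.085000 + 2.420000)/2 = 2.252500
  f(c_3) = f(2.252500) = 0.073756
  f(a) × f(c) < 0, new interval: [2.085000, 2.252500]

After 3 iteration(s), the approximation is c_3 = 2.252500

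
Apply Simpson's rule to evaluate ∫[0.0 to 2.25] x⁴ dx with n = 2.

f(x) = x⁴
a = 0.0, b = 2.25, n = 2
h = (b - a)/n = 1.125000

Simpson's rule: (h/3)[f(x₀) + 4f(x₁) + 2f(x₂) + ... + f(xₙ)]

x_0 = 0.0000, f(x_0) = 0.000000, coefficient = 1
x_1 = 1.1250, f(x_1) = 1.601807, coefficient = 4
x_2 = 2.2500, f(x_2) = 25.628906, coefficient = 1

I ≈ (1.125000/3) × 32.036133 = 12.013550
Exact value: 11.533008
Error: 0.480542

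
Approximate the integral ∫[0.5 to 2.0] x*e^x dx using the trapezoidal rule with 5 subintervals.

f(x) = x*e^x
a = 0.5, b = 2.0, n = 5
h = (b - a)/n = 0.300000

Trapezoidal rule: (h/2)[f(x₀) + 2f(x₁) + 2f(x₂) + ... + f(xₙ)]

x_0 = 0.5000, f(x_0) = 0.824361, coefficient = 1
x_1 = 0.8000, f(x_1) = 1.780433, coefficient = 2
x_2 = 1.1000, f(x_2) = 3.304583, coefficient = 2
x_3 = 1.4000, f(x_3) = 5.677280, coefficient = 2
x_4 = 1.7000, f(x_4) = 9.305711, coefficient = 2
x_5 = 2.0000, f(x_5) = 14.778112, coefficient = 1

I ≈ (0.300000/2) × 55.738485 = 8.360773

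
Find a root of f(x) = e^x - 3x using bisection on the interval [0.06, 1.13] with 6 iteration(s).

f(x) = e^x - 3x
Initial interval: [0.06, 1.13]

Iteration 1:
  c_1 = (0.060000 + 1.130000)/2 = 0.595000
  f(c_1) = f(0.595000) = 0.028031
  f(a) × f(c) ≥ 0, new interval: [0.595000, 1.130000]
Iteration 2:
  c_2 = (0.595000 + 1.130000)/2 = 0.862500
  f(c_2) = f(0.862500) = -0.218424
  f(a) × f(c) < 0, new interval: [0.595000, 0.862500]
Iteration 3:
  c_3 = (0.595000 + 0.862500)/2 = 0.728750
  f(c_3) = f(0.728750) = -0.113762
  f(a) × f(c) < 0, new interval: [0.595000, 0.728750]
Iteration 4:
  c_4 = (0.595000 + 0.728750)/2 = 0.661875
  f(c_4) = f(0.661875) = -0.047202
  f(a) × f(c) < 0, new interval: [0.595000, 0.661875]
Iteration 5:
  c_5 = (0.595000 + 0.661875)/2 = 0.628437
  f(c_5) = f(0.628437) = -0.010633
  f(a) × f(c) < 0, new interval: [0.595000, 0.628437]
Iteration 6:
  c_6 = (0.595000 + 0.628437)/2 = 0.611719
  f(c_6) = f(0.611719) = 0.008441
  f(a) × f(c) ≥ 0, new interval: [0.611719, 0.628437]

After 6 iteration(s), the approximation is c_6 = 0.611719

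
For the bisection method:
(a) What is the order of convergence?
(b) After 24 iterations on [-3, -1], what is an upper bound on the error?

(a) Bisection has linear (order 1) convergence; the error is halved each step.

(b) Error bound = (b-a)/2^n = (-1 - (-3))/2^{24}
    = 2/2^{24}

(a) 1 (linear); (b) error ≤ 1.19e-07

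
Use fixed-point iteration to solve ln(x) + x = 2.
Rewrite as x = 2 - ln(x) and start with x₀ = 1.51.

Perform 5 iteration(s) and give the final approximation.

Equation: ln(x) + x = 2
Fixed-point form: x = 2 - ln(x)
x₀ = 1.51

x_1 = g(1.510000) = 1.587890
x_2 = g(1.587890) = 1.537594
x_3 = g(1.537594) = 1.569781
x_4 = g(1.569781) = 1.549064
x_5 = g(1.549064) = 1.562349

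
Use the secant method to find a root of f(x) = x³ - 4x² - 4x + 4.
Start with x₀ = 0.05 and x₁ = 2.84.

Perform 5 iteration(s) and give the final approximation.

f(x) = x³ - 4x² - 4x + 4
x₀ = 0.05, x₁ = 2.84

Secant formula: x_{n+1} = x_n - f(x_n)(x_n - x_{n-1})/(f(x_n) - f(x_{n-1}))

Iteration 1:
  f(0.050000) = 3.790125
  f(2.840000) = -16.716096
  x_2 = 2.840000 - (-16.716096)×(2.840000 - 0.050000)/(-16.716096 - 3.790125)
       = 0.565670
Iteration 2:
  f(2.840000) = -16.716096
  f(0.565670) = 0.638392
  x_3 = 0.565670 - 0.638392×(0.565670 - 2.840000)/(0.638392 - (-16.716096))
       = 0.649332
Iteration 3:
  f(0.565670) = 0.638392
  f(0.649332) = -0.010081
  x_4 = 0.649332 - (-0.010081)×(0.649332 - 0.565670)/(-0.010081 - 0.638392)
       = 0.648032
Iteration 4:
  f(0.649332) = -0.010081
  f(0.648032) = 0.000229
  x_5 = 0.648032 - 0.000229×(0.648032 - 0.649332)/(0.000229 - (-0.010081))
       = 0.648061
Iteration 5:
  f(0.648032) = 0.000229
  f(0.648061) = 0.000000
  x_6 = 0.648061 - 0.000000×(0.648061 - 0.648032)/(0.000000 - 0.000229)
       = 0.648061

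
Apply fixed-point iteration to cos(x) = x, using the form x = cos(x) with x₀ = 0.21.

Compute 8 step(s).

Equation: cos(x) = x
Fixed-point form: x = cos(x)
x₀ = 0.21

x_1 = g(0.210000) = 0.978031
x_2 = g(0.978031) = 0.558657
x_3 = g(0.558657) = 0.847968
x_4 = g(0.847968) = 0.661509
x_5 = g(0.661509) = 0.789066
x_6 = g(0.789066) = 0.704508
x_7 = g(0.704508) = 0.761930
x_8 = g(0.761930) = 0.723505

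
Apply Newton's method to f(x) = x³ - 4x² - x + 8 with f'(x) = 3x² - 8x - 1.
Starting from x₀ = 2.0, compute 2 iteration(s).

f(x) = x³ - 4x² - x + 8
f'(x) = 3x² - 8x - 1
x₀ = 2.0

Newton-Raphson formula: x_{n+1} = x_n - f(x_n)/f'(x_n)

Iteration 1:
  f(2.000000) = -2.000000
  f'(2.000000) = -5.000000
  x_1 = 2.000000 - (-2.000000)/(-5.000000) = 1.600000
Iteration 2:
  f(1.600000) = 0.256000
  f'(1.600000) = -6.120000
  x_2 = 1.600000 - 0.256000/(-6.120000) = 1.641830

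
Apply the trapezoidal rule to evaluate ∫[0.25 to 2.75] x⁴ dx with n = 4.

f(x) = x⁴
a = 0.25, b = 2.75, n = 4
h = (b - a)/n = 0.625000

Trapezoidal rule: (h/2)[f(x₀) + 2f(x₁) + 2f(x₂) + ... + f(xₙ)]

x_0 = 0.2500, f(x_0) = 0.003906, coefficient = 1
x_1 = 0.8750, f(x_1) = 0.586182, coefficient = 2
x_2 = 1.5000, f(x_2) = 5.062500, coefficient = 2
x_3 = 2.1250, f(x_3) = 20.390869, coefficient = 2
x_4 = 2.7500, f(x_4) = 57.191406, coefficient = 1

I ≈ (0.625000/2) × 109.274414 = 34.148254
Exact value: 31.455078
Error: 2.693176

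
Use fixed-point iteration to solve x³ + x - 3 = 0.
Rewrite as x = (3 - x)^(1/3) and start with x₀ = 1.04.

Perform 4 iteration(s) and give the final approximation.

Equation: x³ + x - 3 = 0
Fixed-point form: x = (3 - x)^(1/3)
x₀ = 1.04

x_1 = g(1.040000) = 1.251465
x_2 = g(1.251465) = 1.204735
x_3 = g(1.204735) = 1.215373
x_4 = g(1.215373) = 1.212967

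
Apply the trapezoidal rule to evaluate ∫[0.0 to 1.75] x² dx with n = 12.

f(x) = x²
a = 0.0, b = 1.75, n = 12
h = (b - a)/n = 0.145833

Trapezoidal rule: (h/2)[f(x₀) + 2f(x₁) + 2f(x₂) + ... + f(xₙ)]

x_0 = 0.0000, f(x_0) = 0.000000, coefficient = 1
x_1 = 0.1458, f(x_1) = 0.021267, coefficient = 2
x_2 = 0.2917, f(x_2) = 0.085069, coefficient = 2
x_3 = 0.4375, f(x_3) = 0.191406, coefficient = 2
x_4 = 0.5833, f(x_4) = 0.340278, coefficient = 2
x_5 = 0.7292, f(x_5) = 0.531684, coefficient = 2
x_6 = 0.8750, f(x_6) = 0.765625, coefficient = 2
x_7 = 1.0208, f(x_7) = 1.042101, coefficient = 2
x_8 = 1.1667, f(x_8) = 1.361111, coefficient = 2
x_9 = 1.3125, f(x_9) = 1.722656, coefficient = 2
x_10 = 1.4583, f(x_10) = 2.126736, coefficient = 2
x_11 = 1.6042, f(x_11) = 2.573351, coefficient = 2
x_12 = 1.7500, f(x_12) = 3.062500, coefficient = 1

I ≈ (0.145833/2) × 24.585069 = 1.792661
Exact value: 1.786458
Error: 0.006203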